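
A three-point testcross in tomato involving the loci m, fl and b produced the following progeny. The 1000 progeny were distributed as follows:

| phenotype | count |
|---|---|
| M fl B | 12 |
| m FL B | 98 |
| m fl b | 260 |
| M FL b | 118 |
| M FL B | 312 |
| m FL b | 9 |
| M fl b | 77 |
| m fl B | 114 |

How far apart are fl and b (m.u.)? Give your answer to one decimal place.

25.3 m.u.

The two most frequent reciprocal classes, M FL B and m fl b, are the parental types, so the F1 was M FL B / m fl b.
The two rarest classes, M fl B and m FL b, are the double crossovers. Comparing them with the parentals, only the fl allele has switched, so fl is the middle locus and the order is b – fl – m.
Crossovers in the b–fl interval produce the single-crossover classes M FL b and m fl B (118 + 114 = 232) plus the double crossovers (21).
RF(b–fl) = (232 + 21) / 1000 = 253/1000 = 0.2530 → 25.3 m.u.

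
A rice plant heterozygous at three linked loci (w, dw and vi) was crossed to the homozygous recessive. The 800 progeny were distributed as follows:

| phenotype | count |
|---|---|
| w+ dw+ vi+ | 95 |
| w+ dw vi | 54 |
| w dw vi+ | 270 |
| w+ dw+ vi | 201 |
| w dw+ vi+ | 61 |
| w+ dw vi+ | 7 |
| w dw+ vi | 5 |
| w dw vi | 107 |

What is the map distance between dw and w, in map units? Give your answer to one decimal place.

15.9 map units

The two most frequent reciprocal classes, w+ dw+ vi and w dw vi+, are the parental types, so the F1 was w+ dw+ vi / w dw vi+.
The two rarest classes, w dw+ vi and w+ dw vi+, are the double crossovers. Comparing them with the parentals, only the w allele has switched, so w is the middle locus and the order is vi – w – dw.
Crossovers in the w–dw interval produce the single-crossover classes w+ dw vi and w dw+ vi+ (54 + 61 = 115) plus the double crossovers (12).
RF(w–dw) = (115 + 12) / 800 = 127/800 = 0.1588 → 15.9 map units.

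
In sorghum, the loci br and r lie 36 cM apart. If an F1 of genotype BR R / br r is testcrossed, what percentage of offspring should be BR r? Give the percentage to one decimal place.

18.0%

A map distance of 36 cM corresponds to a recombination frequency of 0.360.
The F1 is BR R / br r, so BR r is a recombinant gamete class with expected frequency r/2 = 0.360/2 = 0.1800.
That is 0.1800 = 18.0% of the progeny.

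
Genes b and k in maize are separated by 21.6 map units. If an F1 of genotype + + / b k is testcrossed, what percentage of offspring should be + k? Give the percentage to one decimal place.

10.8%

A map distance of 21.6 map units corresponds to a recombination frequency of 0.216.
The F1 is + + / b k, so + k is a recombinant gamete class with expected frequency r/2 = 0.216/2 = 0.1080.
That is 0.1080 = 10.8% of the progeny.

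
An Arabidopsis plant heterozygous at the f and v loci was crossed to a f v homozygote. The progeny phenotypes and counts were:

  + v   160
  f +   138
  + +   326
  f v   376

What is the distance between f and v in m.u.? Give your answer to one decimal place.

29.8 m.u.

The two most frequent classes, + + (326) and f v (376), are the parental types, so the F1 was + + / f v.
The recombinant classes are + v and f +: 160 + 138 = 298.
Recombination frequency = 298/1000 = 0.2980 ≈ 29.8%, i.e. 29.8 m.u.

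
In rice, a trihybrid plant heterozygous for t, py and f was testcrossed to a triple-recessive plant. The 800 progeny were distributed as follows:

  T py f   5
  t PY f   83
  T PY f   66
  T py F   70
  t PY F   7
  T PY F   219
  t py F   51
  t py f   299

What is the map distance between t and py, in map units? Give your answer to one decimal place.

The two most frequent reciprocal classes, T PY F and t py f, are the parental types, so the F1 was T PY F / t py f.
The two rarest classes, t PY F and T py f, are the double crossovers. Comparing them with the parentals, only the t allele has switched, so t is the middle locus and the order is f – t – py.
Crossovers in the t–py interval produce the single-crossover classes T py F and t PY f (70 + 83 = 153) plus the double crossovers (12).
RF(t–py) = (153 + 12) / 800 = 165/800 = 0.2062 → 20.6 map units.

20.6 map units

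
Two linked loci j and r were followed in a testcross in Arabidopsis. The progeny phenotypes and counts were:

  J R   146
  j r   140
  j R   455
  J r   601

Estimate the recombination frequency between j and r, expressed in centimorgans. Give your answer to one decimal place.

21.3 centimorgans

The two most frequent classes, J r (601) and j R (455), are the parental types, so the F1 was J r / j R.
The recombinant classes are J R and j r: 146 + 140 = 286.
Recombination frequency = 286/1342 = 0.2131 ≈ 21.3%, i.e. 21.3 centimorgans.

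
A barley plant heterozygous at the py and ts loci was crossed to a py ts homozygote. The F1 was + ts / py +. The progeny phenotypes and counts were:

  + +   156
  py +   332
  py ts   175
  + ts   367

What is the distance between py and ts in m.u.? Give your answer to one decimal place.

The recombinant classes are + + and py ts: 156 + 175 = 331.
Recombination frequency = 331/1030 = 0.3214 ≈ 32.1%, i.e. 32.1 m.u.

32.1 m.u.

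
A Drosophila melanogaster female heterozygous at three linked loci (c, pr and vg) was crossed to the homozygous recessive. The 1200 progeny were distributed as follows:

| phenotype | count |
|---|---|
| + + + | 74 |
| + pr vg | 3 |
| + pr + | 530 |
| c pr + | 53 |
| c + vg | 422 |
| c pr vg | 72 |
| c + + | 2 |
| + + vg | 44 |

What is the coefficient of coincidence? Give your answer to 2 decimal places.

0.39

The two most frequent reciprocal classes, + pr + and c + vg, are the parental types, so the F1 was + pr + / c + vg.
The two rarest classes, + pr vg and c + +, are the double crossovers. Comparing them with the parentals, only the vg allele has switched, so vg is the middle locus and the order is c – vg – pr.
c–vg: (97 + 5)/1200 = 0.0850; vg–pr: (146 + 5)/1200 = 0.1258.
Expected DCO frequency = 0.0850 × 0.1258 ≈ 0.01069; observed = 5/1200 ≈ 0.00417.
Coefficient of coincidence = 0.00417/0.01069 ≈ 0.39.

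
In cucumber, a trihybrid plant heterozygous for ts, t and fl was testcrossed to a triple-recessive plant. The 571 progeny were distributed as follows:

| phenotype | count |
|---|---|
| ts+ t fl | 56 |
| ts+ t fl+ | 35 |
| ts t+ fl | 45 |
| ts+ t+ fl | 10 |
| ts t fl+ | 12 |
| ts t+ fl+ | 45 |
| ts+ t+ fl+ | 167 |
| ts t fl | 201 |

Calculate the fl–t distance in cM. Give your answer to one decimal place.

The two most frequent reciprocal classes, ts t fl and ts+ t+ fl+, are the parental types, so the F1 was ts t fl / ts+ t+ fl+.
The two rarest classes, ts t fl+ and ts+ t+ fl, are the double crossovers. Comparing them with the parentals, only the fl allele has switched, so fl is the middle locus and the order is t – fl – ts.
Crossovers in the t–fl interval produce the single-crossover classes ts t+ fl and ts+ t fl+ (45 + 35 = 80) plus the double crossovers (22).
RF(t–fl) = (80 + 22) / 571 = 102/571 = 0.1786 → 17.9 cM.

17.9 cM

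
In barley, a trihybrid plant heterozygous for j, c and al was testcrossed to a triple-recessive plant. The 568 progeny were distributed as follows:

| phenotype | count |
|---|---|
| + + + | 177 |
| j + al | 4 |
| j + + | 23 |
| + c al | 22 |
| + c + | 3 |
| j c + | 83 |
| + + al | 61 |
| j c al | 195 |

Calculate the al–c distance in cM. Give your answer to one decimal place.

The two most frequent reciprocal classes, + + + and j c al, are the parental types, so the F1 was + + + / j c al.
The two rarest classes, + c + and j + al, are the double crossovers. Comparing them with the parentals, only the c allele has switched, so c is the middle locus and the order is j – c – al.
Crossovers in the c–al interval produce the single-crossover classes + + al and j c + (61 + 83 = 144) plus the double crossovers (7).
RF(c–al) = (144 + 7) / 568 = 151/568 = 0.2658 → 26.6 cM.

26.6 cM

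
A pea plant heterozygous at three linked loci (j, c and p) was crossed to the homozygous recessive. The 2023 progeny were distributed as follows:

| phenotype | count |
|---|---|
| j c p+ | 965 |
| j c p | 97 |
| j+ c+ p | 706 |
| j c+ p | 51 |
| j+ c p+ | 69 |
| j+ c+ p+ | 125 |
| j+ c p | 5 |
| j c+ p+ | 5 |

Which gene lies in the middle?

c

The two most frequent reciprocal classes, j c p+ and j+ c+ p, are the parental types, so the F1 was j c p+ / j+ c+ p.
The two rarest classes, j c+ p+ and j+ c p, are the double crossovers. Comparing them with the parentals, only the c allele has switched, so c is the middle locus and the order is j – c – p.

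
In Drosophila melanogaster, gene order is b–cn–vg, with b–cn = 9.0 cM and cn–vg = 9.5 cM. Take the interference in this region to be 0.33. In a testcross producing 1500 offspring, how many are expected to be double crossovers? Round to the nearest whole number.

9

Map distances give recombination frequencies of 0.090 and 0.095 for the two intervals.
With interference 0.33 (so coincidence = 0.67), expected double-crossover frequency = 0.090 × 0.095 × 0.67 = 0.00573.
Expected number = 0.00573 × 1500 = 8.59 ≈ 9.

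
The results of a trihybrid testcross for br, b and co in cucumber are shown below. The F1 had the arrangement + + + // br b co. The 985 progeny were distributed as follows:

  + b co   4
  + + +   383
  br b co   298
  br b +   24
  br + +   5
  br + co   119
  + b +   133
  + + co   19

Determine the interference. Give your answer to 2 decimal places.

The two rarest classes, br + + and + b co, are the double crossovers. Comparing them with the parentals, only the br allele has switched, so br is the middle locus and the order is b – br – co.
b–br: (252 + 9)/985 = 0.2650; br–co: (43 + 9)/985 = 0.0528.
Expected DCO frequency = 0.2650 × 0.0528 ≈ 0.01399; observed = 9/985 ≈ 0.00914.
Coefficient of coincidence = 0.00914/0.01399 ≈ 0.65; interference = 1 − 0.65 = 0.35.

0.35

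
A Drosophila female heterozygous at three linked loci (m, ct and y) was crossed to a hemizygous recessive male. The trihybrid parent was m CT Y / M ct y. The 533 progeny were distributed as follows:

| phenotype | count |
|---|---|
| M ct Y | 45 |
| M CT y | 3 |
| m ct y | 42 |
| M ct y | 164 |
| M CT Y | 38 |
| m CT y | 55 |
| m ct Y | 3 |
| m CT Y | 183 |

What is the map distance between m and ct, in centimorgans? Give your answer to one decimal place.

16.1 centimorgans

The two rarest classes, m ct Y and M CT y, are the double crossovers. Comparing them with the parentals, only the ct allele has switched, so ct is the middle locus and the order is y – ct – m.
Crossovers in the ct–m interval produce the single-crossover classes M CT Y and m ct y (38 + 42 = 80) plus the double crossovers (6).
RF(ct–m) = (80 + 6) / 533 = 86/533 = 0.1614 → 16.1 centimorgans.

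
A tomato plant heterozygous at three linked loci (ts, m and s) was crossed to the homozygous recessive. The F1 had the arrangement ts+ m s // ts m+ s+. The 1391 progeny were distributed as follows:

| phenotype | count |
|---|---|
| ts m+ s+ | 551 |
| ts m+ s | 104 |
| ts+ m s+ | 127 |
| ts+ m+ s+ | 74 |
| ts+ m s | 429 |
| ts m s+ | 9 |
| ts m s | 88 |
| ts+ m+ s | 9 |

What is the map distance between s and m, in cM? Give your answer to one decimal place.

17.9 cM

The two rarest classes, ts+ m+ s and ts m s+, are the double crossovers. Comparing them with the parentals, only the m allele has switched, so m is the middle locus and the order is s – m – ts.
Crossovers in the s–m interval produce the single-crossover classes ts+ m s+ and ts m+ s (127 + 104 = 231) plus the double crossovers (18).
RF(s–m) = (231 + 18) / 1391 = 249/1391 = 0.1790 → 17.9 cM.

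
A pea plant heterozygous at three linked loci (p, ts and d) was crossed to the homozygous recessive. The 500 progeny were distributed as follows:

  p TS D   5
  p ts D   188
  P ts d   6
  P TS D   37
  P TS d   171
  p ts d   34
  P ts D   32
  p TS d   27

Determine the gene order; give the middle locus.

The two most frequent reciprocal classes, p ts D and P TS d, are the parental types, so the F1 was p ts D / P TS d.
The two rarest classes, p TS D and P ts d, are the double crossovers. Comparing them with the parentals, only the ts allele has switched, so ts is the middle locus and the order is p – ts – d.

ts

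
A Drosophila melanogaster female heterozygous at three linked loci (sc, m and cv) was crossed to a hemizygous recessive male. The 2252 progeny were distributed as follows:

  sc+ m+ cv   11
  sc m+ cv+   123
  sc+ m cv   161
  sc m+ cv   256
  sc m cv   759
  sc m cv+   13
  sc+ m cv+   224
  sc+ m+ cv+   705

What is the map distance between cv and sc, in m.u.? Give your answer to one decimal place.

The two most frequent reciprocal classes, sc m cv and sc+ m+ cv+, are the parental types, so the F1 was sc m cv / sc+ m+ cv+.
The two rarest classes, sc m cv+ and sc+ m+ cv, are the double crossovers. Comparing them with the parentals, only the cv allele has switched, so cv is the middle locus and the order is m – cv – sc.
Crossovers in the cv–sc interval produce the single-crossover classes sc+ m cv and sc m+ cv+ (161 + 123 = 284) plus the double crossovers (24).
RF(cv–sc) = (284 + 24) / 2252 = 308/2252 = 0.1368 → 13.7 m.u.

13.7 m.u.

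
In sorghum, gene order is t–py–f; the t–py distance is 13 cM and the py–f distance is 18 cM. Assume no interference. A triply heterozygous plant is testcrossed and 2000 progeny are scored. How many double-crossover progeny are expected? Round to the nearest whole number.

Map distances give recombination frequencies of 0.130 and 0.180 for the two intervals.
With no interference, expected double-crossover frequency = 0.130 × 0.180 = 0.02340.
Expected number = 0.02340 × 2000 = 46.80 ≈ 47.

47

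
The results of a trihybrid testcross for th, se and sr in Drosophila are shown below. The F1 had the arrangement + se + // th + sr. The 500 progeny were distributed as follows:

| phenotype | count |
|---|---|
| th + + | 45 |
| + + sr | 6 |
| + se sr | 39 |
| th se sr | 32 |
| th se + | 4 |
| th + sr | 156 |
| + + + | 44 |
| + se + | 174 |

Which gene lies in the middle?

The two rarest classes, th se + and + + sr, are the double crossovers. Comparing them with the parentals, only the th allele has switched, so th is the middle locus and the order is se – th – sr.

th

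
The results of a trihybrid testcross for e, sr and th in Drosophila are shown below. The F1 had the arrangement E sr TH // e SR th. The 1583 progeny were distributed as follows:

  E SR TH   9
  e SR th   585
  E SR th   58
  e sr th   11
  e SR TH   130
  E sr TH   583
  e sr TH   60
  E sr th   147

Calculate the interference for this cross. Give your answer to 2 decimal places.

The two rarest classes, E SR TH and e sr th, are the double crossovers. Comparing them with the parentals, only the sr allele has switched, so sr is the middle locus and the order is e – sr – th.
e–sr: (118 + 20)/1583 = 0.0872; sr–th: (277 + 20)/1583 = 0.1876.
Expected DCO frequency = 0.0872 × 0.1876 ≈ 0.01636; observed = 20/1583 ≈ 0.01263.
Coefficient of coincidence = 0.01263/0.01636 ≈ 0.77; interference = 1 − 0.77 = 0.23.

0.23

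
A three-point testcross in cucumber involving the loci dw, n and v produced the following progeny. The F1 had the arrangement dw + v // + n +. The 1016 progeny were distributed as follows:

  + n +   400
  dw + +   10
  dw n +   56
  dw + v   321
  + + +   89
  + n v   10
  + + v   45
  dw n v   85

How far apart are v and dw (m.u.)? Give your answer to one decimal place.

11.9 m.u.

The two rarest classes, dw + + and + n v, are the double crossovers. Comparing them with the parentals, only the v allele has switched, so v is the middle locus and the order is dw – v – n.
Crossovers in the dw–v interval produce the single-crossover classes + + v and dw n + (45 + 56 = 101) plus the double crossovers (20).
RF(dw–v) = (101 + 20) / 1016 = 121/1016 = 0.1191 → 11.9 m.u.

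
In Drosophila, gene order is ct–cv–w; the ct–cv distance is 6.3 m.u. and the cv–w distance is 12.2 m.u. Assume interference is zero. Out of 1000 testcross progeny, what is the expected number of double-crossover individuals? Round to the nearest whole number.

8

Map distances give recombination frequencies of 0.063 and 0.122 for the two intervals.
With no interference, expected double-crossover frequency = 0.063 × 0.122 = 0.00769.
Expected number = 0.00769 × 1000 = 7.69 ≈ 8.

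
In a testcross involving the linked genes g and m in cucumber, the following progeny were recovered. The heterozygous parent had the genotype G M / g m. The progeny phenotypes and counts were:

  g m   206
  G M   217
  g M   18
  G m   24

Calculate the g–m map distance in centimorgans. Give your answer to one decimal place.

The recombinant classes are G m and g M: 24 + 18 = 42.
Recombination frequency = 42/465 = 0.0903 ≈ 9.0%, i.e. 9.0 centimorgans.

9.0 centimorgans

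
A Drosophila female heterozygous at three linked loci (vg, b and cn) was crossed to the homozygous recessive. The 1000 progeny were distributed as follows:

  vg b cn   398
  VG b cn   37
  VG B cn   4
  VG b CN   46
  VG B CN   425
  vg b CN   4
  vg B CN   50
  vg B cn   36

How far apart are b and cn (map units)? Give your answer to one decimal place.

The two most frequent reciprocal classes, vg b cn and VG B CN, are the parental types, so the F1 was vg b cn / VG B CN.
The two rarest classes, vg b CN and VG B cn, are the double crossovers. Comparing them with the parentals, only the cn allele has switched, so cn is the middle locus and the order is vg – cn – b.
Crossovers in the cn–b interval produce the single-crossover classes vg B cn and VG b CN (36 + 46 = 82) plus the double crossovers (8).
RF(cn–b) = (82 + 8) / 1000 = 90/1000 = 0.0900 → 9.0 map units.

9.0 map units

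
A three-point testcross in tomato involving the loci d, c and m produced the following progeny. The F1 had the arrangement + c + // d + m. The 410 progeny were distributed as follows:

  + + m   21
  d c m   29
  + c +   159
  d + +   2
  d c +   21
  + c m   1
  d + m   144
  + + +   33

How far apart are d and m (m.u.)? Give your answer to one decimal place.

11.0 m.u.

The two rarest classes, + c m and d + +, are the double crossovers. Comparing them with the parentals, only the m allele has switched, so m is the middle locus and the order is c – m – d.
Crossovers in the m–d interval produce the single-crossover classes d c + and + + m (21 + 21 = 42) plus the double crossovers (3).
RF(m–d) = (42 + 3) / 410 = 45/410 = 0.1098 → 11.0 m.u.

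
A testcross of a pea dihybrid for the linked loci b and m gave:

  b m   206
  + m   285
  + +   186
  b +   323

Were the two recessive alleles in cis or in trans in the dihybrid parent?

The two most frequent classes are + m (285) and b + (323); these are the parental (non-recombinant) types.
So the F1 carried + m on one chromosome and b + on the other — the recessive alleles are on opposite chromosomes (trans / repulsion).

trans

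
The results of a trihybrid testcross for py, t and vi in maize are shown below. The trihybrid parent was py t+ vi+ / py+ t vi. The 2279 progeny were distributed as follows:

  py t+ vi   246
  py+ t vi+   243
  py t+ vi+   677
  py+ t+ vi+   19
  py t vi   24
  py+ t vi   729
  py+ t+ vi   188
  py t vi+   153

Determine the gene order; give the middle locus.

py

The two rarest classes, py+ t+ vi+ and py t vi, are the double crossovers. Comparing them with the parentals, only the py allele has switched, so py is the middle locus and the order is vi – py – t.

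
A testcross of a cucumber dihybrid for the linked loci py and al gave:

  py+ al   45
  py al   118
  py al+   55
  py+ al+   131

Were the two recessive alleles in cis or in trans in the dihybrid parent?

cis

The two most frequent classes are py+ al+ (131) and py al (118); these are the parental (non-recombinant) types.
So the F1 carried py+ al+ on one chromosome and py al on the other — the recessive alleles are on the same chromosome (cis / coupling).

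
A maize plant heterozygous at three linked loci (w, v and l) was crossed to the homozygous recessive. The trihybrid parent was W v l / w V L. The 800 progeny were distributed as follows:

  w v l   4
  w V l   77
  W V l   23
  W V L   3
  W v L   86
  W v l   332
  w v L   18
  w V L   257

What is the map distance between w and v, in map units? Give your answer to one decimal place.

The two rarest classes, w v l and W V L, are the double crossovers. Comparing them with the parentals, only the w allele has switched, so w is the middle locus and the order is l – w – v.
Crossovers in the w–v interval produce the single-crossover classes W V l and w v L (23 + 18 = 41) plus the double crossovers (7).
RF(w–v) = (41 + 7) / 800 = 48/800 = 0.0600 → 6.0 map units.

6.0 map units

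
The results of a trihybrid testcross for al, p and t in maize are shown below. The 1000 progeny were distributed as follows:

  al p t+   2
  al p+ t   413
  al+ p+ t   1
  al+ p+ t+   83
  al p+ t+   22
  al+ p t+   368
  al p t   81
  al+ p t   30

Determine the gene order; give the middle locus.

al

The two most frequent reciprocal classes, al+ p t+ and al p+ t, are the parental types, so the F1 was al+ p t+ / al p+ t.
The two rarest classes, al p t+ and al+ p+ t, are the double crossovers. Comparing them with the parentals, only the al allele has switched, so al is the middle locus and the order is p – al – t.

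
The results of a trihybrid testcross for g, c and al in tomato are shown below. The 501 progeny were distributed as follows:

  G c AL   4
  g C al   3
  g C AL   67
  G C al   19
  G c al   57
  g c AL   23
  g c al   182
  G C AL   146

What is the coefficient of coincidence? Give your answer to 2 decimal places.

0.55

The two most frequent reciprocal classes, g c al and G C AL, are the parental types, so the F1 was g c al / G C AL.
The two rarest classes, g C al and G c AL, are the double crossovers. Comparing them with the parentals, only the c allele has switched, so c is the middle locus and the order is g – c – al.
g–c: (124 + 7)/501 = 0.2615; c–al: (42 + 7)/501 = 0.0978.
Expected DCO frequency = 0.2615 × 0.0978 ≈ 0.02557; observed = 7/501 ≈ 0.01397.
Coefficient of coincidence = 0.01397/0.02557 ≈ 0.55.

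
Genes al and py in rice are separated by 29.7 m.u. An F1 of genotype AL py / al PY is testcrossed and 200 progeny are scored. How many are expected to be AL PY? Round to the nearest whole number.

A map distance of 29.7 m.u. corresponds to a recombination frequency of 0.297.
The F1 is AL py / al PY, so AL PY is a recombinant gamete class with expected frequency r/2 = 0.297/2 = 0.1485.
Expected number = 0.1485 × 200 = 29.70 ≈ 30.

30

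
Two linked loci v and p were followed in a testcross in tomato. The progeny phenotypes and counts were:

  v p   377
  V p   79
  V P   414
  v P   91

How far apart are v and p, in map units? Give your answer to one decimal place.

The two most frequent classes, V P (414) and v p (377), are the parental types, so the F1 was V P / v p.
The recombinant classes are V p and v P: 79 + 91 = 170.
Recombination frequency = 170/961 = 0.1769 ≈ 17.7%, i.e. 17.7 map units.

17.7 map units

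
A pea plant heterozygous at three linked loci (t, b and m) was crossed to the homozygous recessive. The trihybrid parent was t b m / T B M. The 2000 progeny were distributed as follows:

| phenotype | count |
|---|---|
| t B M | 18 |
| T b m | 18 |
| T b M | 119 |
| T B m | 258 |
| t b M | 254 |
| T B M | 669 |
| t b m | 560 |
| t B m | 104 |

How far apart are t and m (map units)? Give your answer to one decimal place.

The two rarest classes, T b m and t B M, are the double crossovers. Comparing them with the parentals, only the t allele has switched, so t is the middle locus and the order is m – t – b.
Crossovers in the m–t interval produce the single-crossover classes t b M and T B m (254 + 258 = 512) plus the double crossovers (36).
RF(m–t) = (512 + 36) / 2000 = 548/2000 = 0.2740 → 27.4 map units.

27.4 map units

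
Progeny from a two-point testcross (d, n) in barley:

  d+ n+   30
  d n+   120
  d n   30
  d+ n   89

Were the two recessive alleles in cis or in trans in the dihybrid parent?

trans

The two most frequent classes are d+ n (89) and d n+ (120); these are the parental (non-recombinant) types.
So the F1 carried d+ n on one chromosome and d n+ on the other — the recessive alleles are on opposite chromosomes (trans / repulsion).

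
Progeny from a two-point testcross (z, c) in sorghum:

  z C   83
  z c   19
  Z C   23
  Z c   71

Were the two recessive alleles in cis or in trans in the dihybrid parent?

The two most frequent classes are Z c (71) and z C (83); these are the parental (non-recombinant) types.
So the F1 carried Z c on one chromosome and z C on the other — the recessive alleles are on opposite chromosomes (trans / repulsion).

trans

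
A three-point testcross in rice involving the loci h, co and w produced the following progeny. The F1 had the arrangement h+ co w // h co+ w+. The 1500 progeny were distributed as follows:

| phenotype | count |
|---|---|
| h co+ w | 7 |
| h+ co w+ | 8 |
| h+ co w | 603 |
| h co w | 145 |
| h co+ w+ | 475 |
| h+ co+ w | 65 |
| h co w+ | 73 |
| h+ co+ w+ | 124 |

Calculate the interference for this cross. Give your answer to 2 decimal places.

0.48

The two rarest classes, h+ co w+ and h co+ w, are the double crossovers. Comparing them with the parentals, only the w allele has switched, so w is the middle locus and the order is co – w – h.
co–w: (138 + 15)/1500 = 0.1020; w–h: (269 + 15)/1500 = 0.1893.
Expected DCO frequency = 0.1020 × 0.1893 ≈ 0.01931; observed = 15/1500 ≈ 0.01000.
Coefficient of coincidence = 0.01000/0.01931 ≈ 0.52; interference = 1 − 0.52 = 0.48.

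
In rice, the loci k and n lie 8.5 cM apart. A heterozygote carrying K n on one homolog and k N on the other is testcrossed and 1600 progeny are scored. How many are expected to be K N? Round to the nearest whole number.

A map distance of 8.5 cM corresponds to a recombination frequency of 0.085.
The F1 is K n / k N, so K N is a recombinant gamete class with expected frequency r/2 = 0.085/2 = 0.0425.
Expected number = 0.0425 × 1600 = 68.00 ≈ 68.

68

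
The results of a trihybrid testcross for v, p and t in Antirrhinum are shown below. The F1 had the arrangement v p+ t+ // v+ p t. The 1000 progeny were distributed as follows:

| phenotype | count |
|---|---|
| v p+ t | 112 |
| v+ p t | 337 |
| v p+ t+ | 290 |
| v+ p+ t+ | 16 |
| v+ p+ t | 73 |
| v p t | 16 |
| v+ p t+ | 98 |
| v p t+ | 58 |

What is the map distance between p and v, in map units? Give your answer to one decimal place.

The two rarest classes, v+ p+ t+ and v p t, are the double crossovers. Comparing them with the parentals, only the v allele has switched, so v is the middle locus and the order is t – v – p.
Crossovers in the v–p interval produce the single-crossover classes v p t+ and v+ p+ t (58 + 73 = 131) plus the double crossovers (32).
RF(v–p) = (131 + 32) / 1000 = 163/1000 = 0.1630 → 16.3 map units.

16.3 map units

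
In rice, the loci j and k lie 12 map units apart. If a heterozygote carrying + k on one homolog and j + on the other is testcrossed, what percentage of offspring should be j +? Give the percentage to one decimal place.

A map distance of 12 map units corresponds to a recombination frequency of 0.120.
The F1 is + k / j +, so j + is a parental gamete class with expected frequency (1 − r)/2 = 0.880/2 = 0.4400.
That is 0.4400 = 44.0% of the progeny.

44.0%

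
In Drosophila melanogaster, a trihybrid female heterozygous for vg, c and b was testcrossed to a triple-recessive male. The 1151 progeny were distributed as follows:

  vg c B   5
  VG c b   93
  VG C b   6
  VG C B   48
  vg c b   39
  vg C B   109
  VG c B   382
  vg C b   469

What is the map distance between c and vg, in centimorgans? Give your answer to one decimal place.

8.5 centimorgans

The two most frequent reciprocal classes, vg C b and VG c B, are the parental types, so the F1 was vg C b / VG c B.
The two rarest classes, VG C b and vg c B, are the double crossovers. Comparing them with the parentals, only the vg allele has switched, so vg is the middle locus and the order is b – vg – c.
Crossovers in the vg–c interval produce the single-crossover classes vg c b and VG C B (39 + 48 = 87) plus the double crossovers (11).
RF(vg–c) = (87 + 11) / 1151 = 98/1151 = 0.0851 → 8.5 centimorgans.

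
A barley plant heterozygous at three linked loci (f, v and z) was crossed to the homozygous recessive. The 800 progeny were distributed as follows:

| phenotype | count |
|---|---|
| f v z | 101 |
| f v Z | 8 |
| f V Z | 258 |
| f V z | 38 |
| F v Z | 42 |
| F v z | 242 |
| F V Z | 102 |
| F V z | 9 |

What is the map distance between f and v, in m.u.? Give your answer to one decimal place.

27.5 m.u.

The two most frequent reciprocal classes, F v z and f V Z, are the parental types, so the F1 was F v z / f V Z.
The two rarest classes, F V z and f v Z, are the double crossovers. Comparing them with the parentals, only the v allele has switched, so v is the middle locus and the order is f – v – z.
Crossovers in the f–v interval produce the single-crossover classes f v z and F V Z (101 + 102 = 203) plus the double crossovers (17).
RF(f–v) = (203 + 17) / 800 = 220/800 = 0.2750 → 27.5 m.u.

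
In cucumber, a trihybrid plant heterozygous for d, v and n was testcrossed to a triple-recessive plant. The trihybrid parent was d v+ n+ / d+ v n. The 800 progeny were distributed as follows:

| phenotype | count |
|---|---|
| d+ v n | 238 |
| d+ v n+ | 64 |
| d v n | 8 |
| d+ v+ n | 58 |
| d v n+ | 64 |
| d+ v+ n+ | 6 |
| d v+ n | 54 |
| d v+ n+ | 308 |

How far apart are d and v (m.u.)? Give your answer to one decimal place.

17.0 m.u.

The two rarest classes, d+ v+ n+ and d v n, are the double crossovers. Comparing them with the parentals, only the d allele has switched, so d is the middle locus and the order is n – d – v.
Crossovers in the d–v interval produce the single-crossover classes d v n+ and d+ v+ n (64 + 58 = 122) plus the double crossovers (14).
RF(d–v) = (122 + 14) / 800 = 136/800 = 0.1700 → 17.0 m.u.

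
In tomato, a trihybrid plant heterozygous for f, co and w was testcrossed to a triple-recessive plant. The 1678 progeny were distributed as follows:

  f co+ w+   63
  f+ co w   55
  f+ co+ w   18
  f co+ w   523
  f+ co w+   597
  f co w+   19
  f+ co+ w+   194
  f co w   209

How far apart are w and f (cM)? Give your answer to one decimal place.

The two most frequent reciprocal classes, f+ co w+ and f co+ w, are the parental types, so the F1 was f+ co w+ / f co+ w.
The two rarest classes, f co w+ and f+ co+ w, are the double crossovers. Comparing them with the parentals, only the f allele has switched, so f is the middle locus and the order is w – f – co.
Crossovers in the w–f interval produce the single-crossover classes f+ co w and f co+ w+ (55 + 63 = 118) plus the double crossovers (37).
RF(w–f) = (118 + 37) / 1678 = 155/1678 = 0.0924 → 9.2 cM.

9.2 cM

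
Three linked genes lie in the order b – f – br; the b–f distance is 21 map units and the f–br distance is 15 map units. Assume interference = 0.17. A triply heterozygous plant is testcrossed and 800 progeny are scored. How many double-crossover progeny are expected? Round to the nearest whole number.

21

Map distances give recombination frequencies of 0.210 and 0.150 for the two intervals.
With interference 0.17 (so coincidence = 0.83), expected double-crossover frequency = 0.210 × 0.150 × 0.83 = 0.02614.
Expected number = 0.02614 × 800 = 20.92 ≈ 21.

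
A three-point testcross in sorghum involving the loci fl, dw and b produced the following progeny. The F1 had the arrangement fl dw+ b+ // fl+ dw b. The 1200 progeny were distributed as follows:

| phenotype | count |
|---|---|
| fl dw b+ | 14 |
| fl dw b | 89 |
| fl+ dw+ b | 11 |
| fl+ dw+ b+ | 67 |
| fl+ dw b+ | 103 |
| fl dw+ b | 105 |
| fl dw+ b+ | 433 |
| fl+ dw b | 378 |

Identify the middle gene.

dw

The two rarest classes, fl dw b+ and fl+ dw+ b, are the double crossovers. Comparing them with the parentals, only the dw allele has switched, so dw is the middle locus and the order is fl – dw – b.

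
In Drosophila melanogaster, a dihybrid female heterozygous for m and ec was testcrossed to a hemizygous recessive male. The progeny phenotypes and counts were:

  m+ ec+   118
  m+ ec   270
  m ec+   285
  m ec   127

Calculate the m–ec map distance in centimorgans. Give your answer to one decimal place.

30.6 centimorgans

The two most frequent classes, m+ ec (270) and m ec+ (285), are the parental types, so the F1 was m+ ec / m ec+.
The recombinant classes are m+ ec+ and m ec: 118 + 127 = 245.
Recombination frequency = 245/800 = 0.3063 ≈ 30.6%, i.e. 30.6 centimorgans.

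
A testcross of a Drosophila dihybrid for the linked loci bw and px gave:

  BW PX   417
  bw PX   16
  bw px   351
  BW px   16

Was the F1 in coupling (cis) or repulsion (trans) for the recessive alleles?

cis

The two most frequent classes are BW PX (417) and bw px (351); these are the parental (non-recombinant) types.
So the F1 carried BW PX on one chromosome and bw px on the other — the recessive alleles are on the same chromosome (cis / coupling).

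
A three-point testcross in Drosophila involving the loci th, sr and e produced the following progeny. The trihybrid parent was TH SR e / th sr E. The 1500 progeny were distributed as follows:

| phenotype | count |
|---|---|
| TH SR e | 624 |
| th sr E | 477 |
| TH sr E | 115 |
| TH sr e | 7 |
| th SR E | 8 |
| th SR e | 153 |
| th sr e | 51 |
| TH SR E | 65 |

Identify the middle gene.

The two rarest classes, TH sr e and th SR E, are the double crossovers. Comparing them with the parentals, only the sr allele has switched, so sr is the middle locus and the order is th – sr – e.

sr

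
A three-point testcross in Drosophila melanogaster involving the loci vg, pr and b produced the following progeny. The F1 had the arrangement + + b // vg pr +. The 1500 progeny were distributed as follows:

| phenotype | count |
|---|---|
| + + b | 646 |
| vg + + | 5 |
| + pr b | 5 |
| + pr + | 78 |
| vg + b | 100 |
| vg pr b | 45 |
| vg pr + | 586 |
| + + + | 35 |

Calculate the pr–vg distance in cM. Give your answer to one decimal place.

12.5 cM

The two rarest classes, + pr b and vg + +, are the double crossovers. Comparing them with the parentals, only the pr allele has switched, so pr is the middle locus and the order is vg – pr – b.
Crossovers in the vg–pr interval produce the single-crossover classes vg + b and + pr + (100 + 78 = 178) plus the double crossovers (10).
RF(vg–pr) = (178 + 10) / 1500 = 188/1500 = 0.1253 → 12.5 cM.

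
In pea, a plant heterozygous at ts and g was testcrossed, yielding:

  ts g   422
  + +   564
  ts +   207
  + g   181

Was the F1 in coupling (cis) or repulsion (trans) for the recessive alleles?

The two most frequent classes are + + (564) and ts g (422); these are the parental (non-recombinant) types.
So the F1 carried + + on one chromosome and ts g on the other — the recessive alleles are on the same chromosome (cis / coupling).

cis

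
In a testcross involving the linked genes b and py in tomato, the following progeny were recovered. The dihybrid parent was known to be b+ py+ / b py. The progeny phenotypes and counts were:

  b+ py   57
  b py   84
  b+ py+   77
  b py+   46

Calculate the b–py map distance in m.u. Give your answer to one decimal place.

39.0 m.u.

The recombinant classes are b+ py and b py+: 57 + 46 = 103.
Recombination frequency = 103/264 = 0.3902 ≈ 39.0%, i.e. 39.0 m.u.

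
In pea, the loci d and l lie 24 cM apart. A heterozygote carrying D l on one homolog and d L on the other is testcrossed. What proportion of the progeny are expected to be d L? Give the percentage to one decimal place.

38.0%

A map distance of 24 cM corresponds to a recombination frequency of 0.240.
The F1 is D l / d L, so d L is a parental gamete class with expected frequency (1 − r)/2 = 0.760/2 = 0.3800.
That is 0.3800 = 38.0% of the progeny.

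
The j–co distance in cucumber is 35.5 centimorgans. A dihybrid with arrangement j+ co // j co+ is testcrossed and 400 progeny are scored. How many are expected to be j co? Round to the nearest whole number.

A map distance of 35.5 centimorgans corresponds to a recombination frequency of 0.355.
The F1 is j+ co / j co+, so j co is a recombinant gamete class with expected frequency r/2 = 0.355/2 = 0.1775.
Expected number = 0.1775 × 400 = 71.00 ≈ 71.

71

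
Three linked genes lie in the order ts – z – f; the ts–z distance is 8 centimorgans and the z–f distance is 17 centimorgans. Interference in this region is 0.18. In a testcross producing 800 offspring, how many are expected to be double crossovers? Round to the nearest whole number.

9

Map distances give recombination frequencies of 0.080 and 0.170 for the two intervals.
With interference 0.18 (so coincidence = 0.82), expected double-crossover frequency = 0.080 × 0.170 × 0.82 = 0.01115.
Expected number = 0.01115 × 800 = 8.92 ≈ 9.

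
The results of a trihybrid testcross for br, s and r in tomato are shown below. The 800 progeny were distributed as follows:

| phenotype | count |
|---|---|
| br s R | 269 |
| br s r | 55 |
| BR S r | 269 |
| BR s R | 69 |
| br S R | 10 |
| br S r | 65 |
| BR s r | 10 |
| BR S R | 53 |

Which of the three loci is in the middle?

The two most frequent reciprocal classes, br s R and BR S r, are the parental types, so the F1 was br s R / BR S r.
The two rarest classes, br S R and BR s r, are the double crossovers. Comparing them with the parentals, only the s allele has switched, so s is the middle locus and the order is br – s – r.

s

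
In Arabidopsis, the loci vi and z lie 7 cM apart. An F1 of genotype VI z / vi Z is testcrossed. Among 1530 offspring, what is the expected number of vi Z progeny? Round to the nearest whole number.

711

A map distance of 7 cM corresponds to a recombination frequency of 0.070.
The F1 is VI z / vi Z, so vi Z is a parental gamete class with expected frequency (1 − r)/2 = 0.930/2 = 0.4650.
Expected number = 0.4650 × 1530 = 711.45 ≈ 711.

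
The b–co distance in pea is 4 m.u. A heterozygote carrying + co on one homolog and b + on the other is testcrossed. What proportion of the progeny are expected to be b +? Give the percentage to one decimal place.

48.0%

A map distance of 4 m.u. corresponds to a recombination frequency of 0.040.
The F1 is + co / b +, so b + is a parental gamete class with expected frequency (1 − r)/2 = 0.960/2 = 0.4800.
That is 0.4800 = 48.0% of the progeny.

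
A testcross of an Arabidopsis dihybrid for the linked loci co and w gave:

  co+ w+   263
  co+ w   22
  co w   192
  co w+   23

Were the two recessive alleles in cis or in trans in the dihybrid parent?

cis

The two most frequent classes are co+ w+ (263) and co w (192); these are the parental (non-recombinant) types.
So the F1 carried co+ w+ on one chromosome and co w on the other — the recessive alleles are on the same chromosome (cis / coupling).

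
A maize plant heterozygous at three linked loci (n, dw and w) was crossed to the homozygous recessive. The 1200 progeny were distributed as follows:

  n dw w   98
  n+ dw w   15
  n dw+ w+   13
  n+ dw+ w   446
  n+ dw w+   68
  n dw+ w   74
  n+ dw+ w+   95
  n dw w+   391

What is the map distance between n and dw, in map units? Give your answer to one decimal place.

14.2 map units

The two most frequent reciprocal classes, n dw w+ and n+ dw+ w, are the parental types, so the F1 was n dw w+ / n+ dw+ w.
The two rarest classes, n dw+ w+ and n+ dw w, are the double crossovers. Comparing them with the parentals, only the dw allele has switched, so dw is the middle locus and the order is w – dw – n.
Crossovers in the dw–n interval produce the single-crossover classes n+ dw w+ and n dw+ w (68 + 74 = 142) plus the double crossovers (28).
RF(dw–n) = (142 + 28) / 1200 = 170/1200 = 0.1417 → 14.2 map units.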